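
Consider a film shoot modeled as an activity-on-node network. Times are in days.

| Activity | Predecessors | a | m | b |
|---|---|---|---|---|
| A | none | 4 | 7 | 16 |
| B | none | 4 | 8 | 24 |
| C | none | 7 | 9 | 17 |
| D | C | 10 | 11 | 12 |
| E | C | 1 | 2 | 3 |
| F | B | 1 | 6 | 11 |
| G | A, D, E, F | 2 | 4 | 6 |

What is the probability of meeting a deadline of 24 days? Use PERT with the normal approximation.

te_A = (4 + 4·7 + 16)/6 = 48/6 = 8; σ²_A = ((16−4)/6)² = 4.000
te_B = (4 + 4·8 + 24)/6 = 60/6 = 10; σ²_B = ((24−4)/6)² = 11.111
te_C = (7 + 4·9 + 17)/6 = 60/6 = 10; σ²_C = ((17−7)/6)² = 2.778
te_D = (10 + 4·11 + 12)/6 = 66/6 = 11; σ²_D = ((12−10)/6)² = 0.111
te_E = (1 + 4·2 + 3)/6 = 12/6 = 2; σ²_E = ((3−1)/6)² = 0.111
te_F = (1 + 4·6 + 11)/6 = 36/6 = 6; σ²_F = ((11−1)/6)² = 2.778
te_G = (2 + 4·4 + 6)/6 = 24/6 = 4; σ²_G = ((6−2)/6)² = 0.444

Forward pass:
ES_A = 0; EF_A = 8
ES_B = 0; EF_B = 10
ES_C = 0; EF_C = 10
ES_D = 10; EF_D = 10+11 = 21
ES_E = 10; EF_E = 10+2 = 12
ES_F = 10; EF_F = 10+6 = 16
ES_G = max(EF_A=8, EF_D=21, EF_E=12, EF_F=16) = 21; EF_G = 21+4 = 25
Expected project duration μ = 25 days. Critical path: C → D → G.

Variance along critical path = 2.778 + 0.111 + 0.444 = 3.333; σ = √3.333 = 1.826 days.
Z = (24 − 25) / 1.826 = -0.548
P(T ≤ 24) = Φ(-0.548) ≈ 0.292

0.292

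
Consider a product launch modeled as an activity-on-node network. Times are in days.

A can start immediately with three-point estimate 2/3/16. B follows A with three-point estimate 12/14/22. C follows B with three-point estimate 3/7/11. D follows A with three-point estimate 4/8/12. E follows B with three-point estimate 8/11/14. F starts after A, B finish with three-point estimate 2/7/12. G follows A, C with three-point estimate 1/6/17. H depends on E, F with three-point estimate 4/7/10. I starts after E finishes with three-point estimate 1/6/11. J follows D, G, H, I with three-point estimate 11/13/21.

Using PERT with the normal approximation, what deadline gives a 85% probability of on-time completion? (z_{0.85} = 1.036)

55.7 days

te_A = (2 + 4·3 + 16)/6 = 30/6 = 5; σ²_A = ((16−2)/6)² = 5.444
te_B = (12 + 4·14 + 22)/6 = 90/6 = 15; σ²_B = ((22−12)/6)² = 2.778
te_C = (3 + 4·7 + 11)/6 = 42/6 = 7; σ²_C = ((11−3)/6)² = 1.778
te_D = (4 + 4·8 + 12)/6 = 48/6 = 8; σ²_D = ((12−4)/6)² = 1.778
te_E = (8 + 4·11 + 14)/6 = 66/6 = 11; σ²_E = ((14−8)/6)² = 1.000
te_F = (2 + 4·7 + 12)/6 = 42/6 = 7; σ²_F = ((12−2)/6)² = 2.778
te_G = (1 + 4·6 + 17)/6 = 42/6 = 7; σ²_G = ((17−1)/6)² = 7.111
te_H = (4 + 4·7 + 10)/6 = 42/6 = 7; σ²_H = ((10−4)/6)² = 1.000
te_I = (1 + 4·6 + 11)/6 = 36/6 = 6; σ²_I = ((11−1)/6)² = 2.778
te_J = (11 + 4·13 + 21)/6 = 84/6 = 14; σ²_J = ((21−11)/6)² = 2.778

Forward pass:
ES_A = 0; EF_A = 5
ES_B = 5; EF_B = 5+15 = 20
ES_C = 20; EF_C = 20+7 = 27
ES_D = 5; EF_D = 5+8 = 13
ES_E = 20; EF_E = 20+11 = 31
ES_F = max(EF_A=5, EF_B=20) = 20; EF_F = 20+7 = 27
ES_G = max(EF_A=5, EF_C=27) = 27; EF_G = 27+7 = 34
ES_H = max(EF_E=31, EF_F=27) = 31; EF_H = 31+7 = 38
ES_I = 31; EF_I = 31+6 = 37
ES_J = max(EF_D=13, EF_G=34, EF_H=38, EF_I=37) = 38; EF_J = 38+14 = 52
Expected project duration μ = 52 days. Critical path: A → B → E → H → J.

Variance along critical path = 5.444 + 2.778 + 1.000 + 1.000 + 2.778 = 13.000; σ = 3.606 days.
D = μ + z·σ = 52 + 1.036·3.606 = 55.7 days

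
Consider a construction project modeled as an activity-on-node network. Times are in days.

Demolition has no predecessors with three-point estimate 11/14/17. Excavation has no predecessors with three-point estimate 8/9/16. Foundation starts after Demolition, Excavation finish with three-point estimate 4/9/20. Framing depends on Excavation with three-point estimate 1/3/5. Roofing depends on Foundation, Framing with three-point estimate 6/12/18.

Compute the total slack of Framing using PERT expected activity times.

11 days

te_Demolition = (11 + 4·14 + 17)/6 = 84/6 = 14
te_Excavation = (8 + 4·9 + 16)/6 = 60/6 = 10
te_Foundation = (4 + 4·9 + 20)/6 = 60/6 = 10
te_Framing = (1 + 4·3 + 5)/6 = 18/6 = 3
te_Roofing = (6 + 4·12 + 18)/6 = 72/6 = 12

Forward pass:
ES_Demolition = 0; EF_Demolition = 14
ES_Excavation = 0; EF_Excavation = 10
ES_Foundation = max(EF_Demolition=14, EF_Excavation=10) = 14; EF_Foundation = 14+10 = 24
ES_Framing = 10; EF_Framing = 10+3 = 13
ES_Roofing = max(EF_Foundation=24, EF_Framing=13) = 24; EF_Roofing = 24+12 = 36
Expected project duration μ = 36 days. Critical path: Demolition → Foundation → Roofing.

Backward pass:
LF_Roofing = 36; LS_Roofing = 36−12 = 24
LF_Framing = LS_Roofing = 24; LS_Framing = 24−3 = 21
LF_Foundation = LS_Roofing = 24; LS_Foundation = 24−10 = 14
LF_Excavation = min(LS_Foundation=14, LS_Framing=21) = 14; LS_Excavation = 14−10 = 4
LF_Demolition = LS_Foundation = 14; LS_Demolition = 14−14 = 0
Slack_Framing = LS_Framing − ES_Framing = 21 − 10 = 11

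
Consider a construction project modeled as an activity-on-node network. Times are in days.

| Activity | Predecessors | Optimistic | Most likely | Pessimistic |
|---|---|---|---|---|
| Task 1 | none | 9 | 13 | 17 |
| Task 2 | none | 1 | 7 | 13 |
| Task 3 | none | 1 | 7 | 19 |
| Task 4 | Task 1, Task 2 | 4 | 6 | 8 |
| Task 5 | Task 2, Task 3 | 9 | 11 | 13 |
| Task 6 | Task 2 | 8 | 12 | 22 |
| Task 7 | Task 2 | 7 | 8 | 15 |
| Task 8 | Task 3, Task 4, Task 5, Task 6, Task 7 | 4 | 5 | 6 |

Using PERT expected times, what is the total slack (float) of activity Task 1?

1 days

te_Task 1 = (9 + 4·13 + 17)/6 = 78/6 = 13
te_Task 2 = (1 + 4·7 + 13)/6 = 42/6 = 7
te_Task 3 = (1 + 4·7 + 19)/6 = 48/6 = 8
te_Task 4 = (4 + 4·6 + 8)/6 = 36/6 = 6
te_Task 5 = (9 + 4·11 + 13)/6 = 66/6 = 11
te_Task 6 = (8 + 4·12 + 22)/6 = 78/6 = 13
te_Task 7 = (7 + 4·8 + 15)/6 = 54/6 = 9
te_Task 8 = (4 + 4·5 + 6)/6 = 30/6 = 5

Forward pass:
ES_Task 1 = 0; EF_Task 1 = 13
ES_Task 2 = 0; EF_Task 2 = 7
ES_Task 3 = 0; EF_Task 3 = 8
ES_Task 4 = max(EF_Task 1=13, EF_Task 2=7) = 13; EF_Task 4 = 13+6 = 19
ES_Task 5 = max(EF_Task 2=7, EF_Task 3=8) = 8; EF_Task 5 = 8+11 = 19
ES_Task 6 = 7; EF_Task 6 = 7+13 = 20
ES_Task 7 = 7; EF_Task 7 = 7+9 = 16
ES_Task 8 = max(EF_Task 3=8, EF_Task 4=19, EF_Task 5=19, EF_Task 6=20, EF_Task 7=16) = 20; EF_Task 8 = 20+5 = 25
Expected project duration μ = 25 days. Critical path: Task 2 → Task 6 → Task 8.

Backward pass:
LF_Task 8 = 25; LS_Task 8 = 25−5 = 20
LF_Task 7 = LS_Task 8 = 20; LS_Task 7 = 20−9 = 11
LF_Task 6 = LS_Task 8 = 20; LS_Task 6 = 20−13 = 7
LF_Task 5 = LS_Task 8 = 20; LS_Task 5 = 20−11 = 9
LF_Task 4 = LS_Task 8 = 20; LS_Task 4 = 20−6 = 14
LF_Task 3 = min(LS_Task 5=9, LS_Task 8=20) = 9; LS_Task 3 = 9−8 = 1
LF_Task 2 = min(LS_Task 4=14, LS_Task 5=9, LS_Task 6=7, LS_Task 7=11) = 7; LS_Task 2 = 7−7 = 0
LF_Task 1 = LS_Task 4 = 14; LS_Task 1 = 14−13 = 1
Slack_Task 1 = LS_Task 1 − ES_Task 1 = 1 − 0 = 1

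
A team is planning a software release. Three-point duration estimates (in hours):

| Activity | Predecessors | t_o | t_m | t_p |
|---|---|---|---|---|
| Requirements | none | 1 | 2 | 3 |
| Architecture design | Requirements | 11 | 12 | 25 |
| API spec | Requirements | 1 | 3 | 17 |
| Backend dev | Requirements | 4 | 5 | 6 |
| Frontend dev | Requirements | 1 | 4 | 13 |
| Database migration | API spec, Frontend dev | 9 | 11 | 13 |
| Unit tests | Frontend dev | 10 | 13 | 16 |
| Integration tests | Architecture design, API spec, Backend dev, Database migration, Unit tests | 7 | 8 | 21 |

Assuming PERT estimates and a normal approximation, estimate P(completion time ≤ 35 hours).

0.938

te_Requirements = (1 + 4·2 + 3)/6 = 12/6 = 2; σ²_Requirements = ((3−1)/6)² = 0.111
te_Architecture design = (11 + 4·12 + 25)/6 = 84/6 = 14; σ²_Architecture design = ((25−11)/6)² = 5.444
te_API spec = (1 + 4·3 + 17)/6 = 30/6 = 5; σ²_API spec = ((17−1)/6)² = 7.111
te_Backend dev = (4 + 4·5 + 6)/6 = 30/6 = 5; σ²_Backend dev = ((6−4)/6)² = 0.111
te_Frontend dev = (1 + 4·4 + 13)/6 = 30/6 = 5; σ²_Frontend dev = ((13−1)/6)² = 4.000
te_Database migration = (9 + 4·11 + 13)/6 = 66/6 = 11; σ²_Database migration = ((13−9)/6)² = 0.444
te_Unit tests = (10 + 4·13 + 16)/6 = 78/6 = 13; σ²_Unit tests = ((16−10)/6)² = 1.000
te_Integration tests = (7 + 4·8 + 21)/6 = 60/6 = 10; σ²_Integration tests = ((21−7)/6)² = 5.444

Forward pass:
ES_Requirements = 0; EF_Requirements = 2
ES_Architecture design = 2; EF_Architecture design = 2+14 = 16
ES_API spec = 2; EF_API spec = 2+5 = 7
ES_Backend dev = 2; EF_Backend dev = 2+5 = 7
ES_Frontend dev = 2; EF_Frontend dev = 2+5 = 7
ES_Database migration = max(EF_API spec=7, EF_Frontend dev=7) = 7; EF_Database migration = 7+11 = 18
ES_Unit tests = 7; EF_Unit tests = 7+13 = 20
ES_Integration tests = max(EF_Architecture design=16, EF_API spec=7, EF_Backend dev=7, EF_Database migration=18, EF_Unit tests=20) = 20; EF_Integration tests = 20+10 = 30
Expected project duration μ = 30 hours. Critical path: Requirements → Frontend dev → Unit tests → Integration tests.

Variance along critical path = 0.111 + 4.000 + 1.000 + 5.444 = 10.556; σ = √10.556 = 3.249 hours.
Z = (35 − 30) / 3.249 = 1.539
P(T ≤ 35) = Φ(1.539) ≈ 0.938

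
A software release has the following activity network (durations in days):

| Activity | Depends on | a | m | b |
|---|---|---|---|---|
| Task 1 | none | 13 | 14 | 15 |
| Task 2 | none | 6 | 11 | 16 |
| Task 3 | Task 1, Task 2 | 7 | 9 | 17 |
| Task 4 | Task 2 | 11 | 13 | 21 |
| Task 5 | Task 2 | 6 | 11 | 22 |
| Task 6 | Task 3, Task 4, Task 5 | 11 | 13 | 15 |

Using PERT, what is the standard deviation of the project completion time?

te_Task 1 = (13 + 4·14 + 15)/6 = 84/6 = 14; σ²_Task 1 = ((15−13)/6)² = 0.111
te_Task 2 = (6 + 4·11 + 16)/6 = 66/6 = 11; σ²_Task 2 = ((16−6)/6)² = 2.778
te_Task 3 = (7 + 4·9 + 17)/6 = 60/6 = 10; σ²_Task 3 = ((17−7)/6)² = 2.778
te_Task 4 = (11 + 4·13 + 21)/6 = 84/6 = 14; σ²_Task 4 = ((21−11)/6)² = 2.778
te_Task 5 = (6 + 4·11 + 22)/6 = 72/6 = 12; σ²_Task 5 = ((22−6)/6)² = 7.111
te_Task 6 = (11 + 4·13 + 15)/6 = 78/6 = 13; σ²_Task 6 = ((15−11)/6)² = 0.444

Forward pass:
ES_Task 1 = 0; EF_Task 1 = 14
ES_Task 2 = 0; EF_Task 2 = 11
ES_Task 3 = max(EF_Task 1=14, EF_Task 2=11) = 14; EF_Task 3 = 14+10 = 24
ES_Task 4 = 11; EF_Task 4 = 11+14 = 25
ES_Task 5 = 11; EF_Task 5 = 11+12 = 23
ES_Task 6 = max(EF_Task 3=24, EF_Task 4=25, EF_Task 5=23) = 25; EF_Task 6 = 25+13 = 38
Expected project duration μ = 38 days. Critical path: Task 2 → Task 4 → Task 6.

Variance along critical path = 2.778 + 2.778 + 0.444 = 6.000
σ = √6.000 = 2.449 days

2.45 days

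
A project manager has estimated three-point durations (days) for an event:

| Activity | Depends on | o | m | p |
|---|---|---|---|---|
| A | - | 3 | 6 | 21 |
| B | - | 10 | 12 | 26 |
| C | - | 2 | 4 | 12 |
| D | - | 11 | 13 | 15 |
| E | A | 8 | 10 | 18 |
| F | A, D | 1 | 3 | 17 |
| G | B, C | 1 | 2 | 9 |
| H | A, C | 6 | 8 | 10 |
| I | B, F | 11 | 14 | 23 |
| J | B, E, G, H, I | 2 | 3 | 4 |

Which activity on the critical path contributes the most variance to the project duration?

F

te_A = (3 + 4·6 + 21)/6 = 48/6 = 8; σ²_A = ((21−3)/6)² = 9.000
te_B = (10 + 4·12 + 26)/6 = 84/6 = 14; σ²_B = ((26−10)/6)² = 7.111
te_C = (2 + 4·4 + 12)/6 = 30/6 = 5; σ²_C = ((12−2)/6)² = 2.778
te_D = (11 + 4·13 + 15)/6 = 78/6 = 13; σ²_D = ((15−11)/6)² = 0.444
te_E = (8 + 4·10 + 18)/6 = 66/6 = 11; σ²_E = ((18−8)/6)² = 2.778
te_F = (1 + 4·3 + 17)/6 = 30/6 = 5; σ²_F = ((17−1)/6)² = 7.111
te_G = (1 + 4·2 + 9)/6 = 18/6 = 3; σ²_G = ((9−1)/6)² = 1.778
te_H = (6 + 4·8 + 10)/6 = 48/6 = 8; σ²_H = ((10−6)/6)² = 0.444
te_I = (11 + 4·14 + 23)/6 = 90/6 = 15; σ²_I = ((23−11)/6)² = 4.000
te_J = (2 + 4·3 + 4)/6 = 18/6 = 3; σ²_J = ((4−2)/6)² = 0.111

Forward pass:
ES_A = 0; EF_A = 8
ES_B = 0; EF_B = 14
ES_C = 0; EF_C = 5
ES_D = 0; EF_D = 13
ES_E = 8; EF_E = 8+11 = 19
ES_F = max(EF_A=8, EF_D=13) = 13; EF_F = 13+5 = 18
ES_G = max(EF_B=14, EF_C=5) = 14; EF_G = 14+3 = 17
ES_H = max(EF_A=8, EF_C=5) = 8; EF_H = 8+8 = 16
ES_I = max(EF_B=14, EF_F=18) = 18; EF_I = 18+15 = 33
ES_J = max(EF_B=14, EF_E=19, EF_G=17, EF_H=16, EF_I=33) = 33; EF_J = 33+3 = 36
Expected project duration μ = 36 days. Critical path: D → F → I → J.

Variances on critical path: σ²_D=0.444, σ²_F=7.111, σ²_I=4.000, σ²_J=0.111.
Largest is σ²_F = 7.111.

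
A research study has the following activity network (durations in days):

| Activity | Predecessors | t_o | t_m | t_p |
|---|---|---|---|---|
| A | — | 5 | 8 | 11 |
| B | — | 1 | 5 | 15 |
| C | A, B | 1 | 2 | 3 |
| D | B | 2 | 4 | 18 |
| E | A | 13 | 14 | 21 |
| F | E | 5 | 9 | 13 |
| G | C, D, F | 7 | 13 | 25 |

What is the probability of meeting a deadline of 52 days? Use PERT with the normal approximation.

0.948

te_A = (5 + 4·8 + 11)/6 = 48/6 = 8; σ²_A = ((11−5)/6)² = 1.000
te_B = (1 + 4·5 + 15)/6 = 36/6 = 6; σ²_B = ((15−1)/6)² = 5.444
te_C = (1 + 4·2 + 3)/6 = 12/6 = 2; σ²_C = ((3−1)/6)² = 0.111
te_D = (2 + 4·4 + 18)/6 = 36/6 = 6; σ²_D = ((18−2)/6)² = 7.111
te_E = (13 + 4·14 + 21)/6 = 90/6 = 15; σ²_E = ((21−13)/6)² = 1.778
te_F = (5 + 4·9 + 13)/6 = 54/6 = 9; σ²_F = ((13−5)/6)² = 1.778
te_G = (7 + 4·13 + 25)/6 = 84/6 = 14; σ²_G = ((25−7)/6)² = 9.000

Forward pass:
ES_A = 0; EF_A = 8
ES_B = 0; EF_B = 6
ES_C = max(EF_A=8, EF_B=6) = 8; EF_C = 8+2 = 10
ES_D = 6; EF_D = 6+6 = 12
ES_E = 8; EF_E = 8+15 = 23
ES_F = 23; EF_F = 23+9 = 32
ES_G = max(EF_C=10, EF_D=12, EF_F=32) = 32; EF_G = 32+14 = 46
Expected project duration μ = 46 days. Critical path: A → E → F → G.

Variance along critical path = 1.000 + 1.778 + 1.778 + 9.000 = 13.556; σ = √13.556 = 3.682 days.
Z = (52 − 46) / 3.682 = 1.630
P(T ≤ 52) = Φ(1.630) ≈ 0.948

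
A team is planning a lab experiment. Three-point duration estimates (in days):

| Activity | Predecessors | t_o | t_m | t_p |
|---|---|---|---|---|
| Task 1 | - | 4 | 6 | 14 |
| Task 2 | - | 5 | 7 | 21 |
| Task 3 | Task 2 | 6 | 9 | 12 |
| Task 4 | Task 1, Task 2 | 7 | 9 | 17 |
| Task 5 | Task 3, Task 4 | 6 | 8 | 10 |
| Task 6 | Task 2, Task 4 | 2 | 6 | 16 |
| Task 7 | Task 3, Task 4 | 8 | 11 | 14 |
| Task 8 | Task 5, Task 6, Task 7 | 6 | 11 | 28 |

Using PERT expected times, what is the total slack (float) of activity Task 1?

te_Task 1 = (4 + 4·6 + 14)/6 = 42/6 = 7
te_Task 2 = (5 + 4·7 + 21)/6 = 54/6 = 9
te_Task 3 = (6 + 4·9 + 12)/6 = 54/6 = 9
te_Task 4 = (7 + 4·9 + 17)/6 = 60/6 = 10
te_Task 5 = (6 + 4·8 + 10)/6 = 48/6 = 8
te_Task 6 = (2 + 4·6 + 16)/6 = 42/6 = 7
te_Task 7 = (8 + 4·11 + 14)/6 = 66/6 = 11
te_Task 8 = (6 + 4·11 + 28)/6 = 78/6 = 13

Forward pass:
ES_Task 1 = 0; EF_Task 1 = 7
ES_Task 2 = 0; EF_Task 2 = 9
ES_Task 3 = 9; EF_Task 3 = 9+9 = 18
ES_Task 4 = max(EF_Task 1=7, EF_Task 2=9) = 9; EF_Task 4 = 9+10 = 19
ES_Task 5 = max(EF_Task 3=18, EF_Task 4=19) = 19; EF_Task 5 = 19+8 = 27
ES_Task 6 = max(EF_Task 2=9, EF_Task 4=19) = 19; EF_Task 6 = 19+7 = 26
ES_Task 7 = max(EF_Task 3=18, EF_Task 4=19) = 19; EF_Task 7 = 19+11 = 30
ES_Task 8 = max(EF_Task 5=27, EF_Task 6=26, EF_Task 7=30) = 30; EF_Task 8 = 30+13 = 43
Expected project duration μ = 43 days. Critical path: Task 2 → Task 4 → Task 7 → Task 8.

Backward pass:
LF_Task 8 = 43; LS_Task 8 = 43−13 = 30
LF_Task 7 = LS_Task 8 = 30; LS_Task 7 = 30−11 = 19
LF_Task 6 = LS_Task 8 = 30; LS_Task 6 = 30−7 = 23
LF_Task 5 = LS_Task 8 = 30; LS_Task 5 = 30−8 = 22
LF_Task 4 = min(LS_Task 5=22, LS_Task 6=23, LS_Task 7=19) = 19; LS_Task 4 = 19−10 = 9
LF_Task 3 = min(LS_Task 5=22, LS_Task 7=19) = 19; LS_Task 3 = 19−9 = 10
LF_Task 2 = min(LS_Task 3=10, LS_Task 4=9, LS_Task 6=23) = 9; LS_Task 2 = 9−9 = 0
LF_Task 1 = LS_Task 4 = 9; LS_Task 1 = 9−7 = 2
Slack_Task 1 = LS_Task 1 − ES_Task 1 = 2 − 0 = 2

2 days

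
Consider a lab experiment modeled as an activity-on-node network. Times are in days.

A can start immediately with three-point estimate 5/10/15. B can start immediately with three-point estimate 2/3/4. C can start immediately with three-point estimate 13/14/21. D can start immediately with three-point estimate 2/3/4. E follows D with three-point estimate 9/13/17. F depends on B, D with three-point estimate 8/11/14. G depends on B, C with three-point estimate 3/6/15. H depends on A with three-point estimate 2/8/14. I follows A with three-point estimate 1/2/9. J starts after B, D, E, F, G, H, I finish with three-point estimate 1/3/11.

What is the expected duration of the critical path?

26 days

te_A = (5 + 4·10 + 15)/6 = 60/6 = 10
te_B = (2 + 4·3 + 4)/6 = 18/6 = 3
te_C = (13 + 4·14 + 21)/6 = 90/6 = 15
te_D = (2 + 4·3 + 4)/6 = 18/6 = 3
te_E = (9 + 4·13 + 17)/6 = 78/6 = 13
te_F = (8 + 4·11 + 14)/6 = 66/6 = 11
te_G = (3 + 4·6 + 15)/6 = 42/6 = 7
te_H = (2 + 4·8 + 14)/6 = 48/6 = 8
te_I = (1 + 4·2 + 9)/6 = 18/6 = 3
te_J = (1 + 4·3 + 11)/6 = 24/6 = 4

Forward pass:
ES_A = 0; EF_A = 10
ES_B = 0; EF_B = 3
ES_C = 0; EF_C = 15
ES_D = 0; EF_D = 3
ES_E = 3; EF_E = 3+13 = 16
ES_F = max(EF_B=3, EF_D=3) = 3; EF_F = 3+11 = 14
ES_G = max(EF_B=3, EF_C=15) = 15; EF_G = 15+7 = 22
ES_H = 10; EF_H = 10+8 = 18
ES_I = 10; EF_I = 10+3 = 13
ES_J = max(EF_B=3, EF_D=3, EF_E=16, EF_F=14, EF_G=22, EF_H=18, EF_I=13) = 22; EF_J = 22+4 = 26
Expected project duration μ = 26 days. Critical path: C → G → J.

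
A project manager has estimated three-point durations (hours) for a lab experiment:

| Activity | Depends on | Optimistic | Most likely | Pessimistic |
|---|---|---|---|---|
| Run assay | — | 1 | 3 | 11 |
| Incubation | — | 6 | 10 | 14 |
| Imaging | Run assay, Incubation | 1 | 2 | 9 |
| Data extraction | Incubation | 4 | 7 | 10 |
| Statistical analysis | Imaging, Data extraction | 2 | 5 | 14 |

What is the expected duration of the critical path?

23 hours

te_Run assay = (1 + 4·3 + 11)/6 = 24/6 = 4
te_Incubation = (6 + 4·10 + 14)/6 = 60/6 = 10
te_Imaging = (1 + 4·2 + 9)/6 = 18/6 = 3
te_Data extraction = (4 + 4·7 + 10)/6 = 42/6 = 7
te_Statistical analysis = (2 + 4·5 + 14)/6 = 36/6 = 6

Forward pass:
ES_Run assay = 0; EF_Run assay = 4
ES_Incubation = 0; EF_Incubation = 10
ES_Imaging = max(EF_Run assay=4, EF_Incubation=10) = 10; EF_Imaging = 10+3 = 13
ES_Data extraction = 10; EF_Data extraction = 10+7 = 17
ES_Statistical analysis = max(EF_Imaging=13, EF_Data extraction=17) = 17; EF_Statistical analysis = 17+6 = 23
Expected project duration μ = 23 hours. Critical path: Incubation → Data extraction → Statistical analysis.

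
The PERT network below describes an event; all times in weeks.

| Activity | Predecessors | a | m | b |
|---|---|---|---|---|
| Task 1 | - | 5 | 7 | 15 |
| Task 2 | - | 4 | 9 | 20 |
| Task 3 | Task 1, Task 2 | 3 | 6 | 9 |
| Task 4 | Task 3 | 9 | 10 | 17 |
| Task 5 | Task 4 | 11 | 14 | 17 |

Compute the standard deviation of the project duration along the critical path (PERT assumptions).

te_Task 1 = (5 + 4·7 + 15)/6 = 48/6 = 8; σ²_Task 1 = ((15−5)/6)² = 2.778
te_Task 2 = (4 + 4·9 + 20)/6 = 60/6 = 10; σ²_Task 2 = ((20−4)/6)² = 7.111
te_Task 3 = (3 + 4·6 + 9)/6 = 36/6 = 6; σ²_Task 3 = ((9−3)/6)² = 1.000
te_Task 4 = (9 + 4·10 + 17)/6 = 66/6 = 11; σ²_Task 4 = ((17−9)/6)² = 1.778
te_Task 5 = (11 + 4·14 + 17)/6 = 84/6 = 14; σ²_Task 5 = ((17−11)/6)² = 1.000

Forward pass:
ES_Task 1 = 0; EF_Task 1 = 8
ES_Task 2 = 0; EF_Task 2 = 10
ES_Task 3 = max(EF_Task 1=8, EF_Task 2=10) = 10; EF_Task 3 = 10+6 = 16
ES_Task 4 = 16; EF_Task 4 = 16+11 = 27
ES_Task 5 = 27; EF_Task 5 = 27+14 = 41
Expected project duration μ = 41 weeks. Critical path: Task 2 → Task 3 → Task 4 → Task 5.

Variance along critical path = 7.111 + 1.000 + 1.778 + 1.000 = 10.889
σ = √10.889 = 3.300 weeks

3.30 weeks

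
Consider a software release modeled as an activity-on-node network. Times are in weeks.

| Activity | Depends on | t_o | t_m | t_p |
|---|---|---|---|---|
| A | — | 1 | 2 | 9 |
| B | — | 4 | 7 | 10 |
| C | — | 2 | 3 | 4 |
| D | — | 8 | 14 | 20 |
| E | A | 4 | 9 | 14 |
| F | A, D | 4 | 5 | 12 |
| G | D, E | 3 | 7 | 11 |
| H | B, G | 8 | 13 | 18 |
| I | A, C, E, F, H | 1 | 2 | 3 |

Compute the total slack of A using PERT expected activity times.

2 weeks

te_A = (1 + 4·2 + 9)/6 = 18/6 = 3
te_B = (4 + 4·7 + 10)/6 = 42/6 = 7
te_C = (2 + 4·3 + 4)/6 = 18/6 = 3
te_D = (8 + 4·14 + 20)/6 = 84/6 = 14
te_E = (4 + 4·9 + 14)/6 = 54/6 = 9
te_F = (4 + 4·5 + 12)/6 = 36/6 = 6
te_G = (3 + 4·7 + 11)/6 = 42/6 = 7
te_H = (8 + 4·13 + 18)/6 = 78/6 = 13
te_I = (1 + 4·2 + 3)/6 = 12/6 = 2

Forward pass:
ES_A = 0; EF_A = 3
ES_B = 0; EF_B = 7
ES_C = 0; EF_C = 3
ES_D = 0; EF_D = 14
ES_E = 3; EF_E = 3+9 = 12
ES_F = max(EF_A=3, EF_D=14) = 14; EF_F = 14+6 = 20
ES_G = max(EF_D=14, EF_E=12) = 14; EF_G = 14+7 = 21
ES_H = max(EF_B=7, EF_G=21) = 21; EF_H = 21+13 = 34
ES_I = max(EF_A=3, EF_C=3, EF_E=12, EF_F=20, EF_H=34) = 34; EF_I = 34+2 = 36
Expected project duration μ = 36 weeks. Critical path: D → G → H → I.

Backward pass:
LF_I = 36; LS_I = 36−2 = 34
LF_H = LS_I = 34; LS_H = 34−13 = 21
LF_G = LS_H = 21; LS_G = 21−7 = 14
LF_F = LS_I = 34; LS_F = 34−6 = 28
LF_E = min(LS_G=14, LS_I=34) = 14; LS_E = 14−9 = 5
LF_D = min(LS_F=28, LS_G=14) = 14; LS_D = 14−14 = 0
LF_C = LS_I = 34; LS_C = 34−3 = 31
LF_B = LS_H = 21; LS_B = 21−7 = 14
LF_A = min(LS_E=5, LS_F=28, LS_I=34) = 5; LS_A = 5−3 = 2
Slack_A = LS_A − ES_A = 2 − 0 = 2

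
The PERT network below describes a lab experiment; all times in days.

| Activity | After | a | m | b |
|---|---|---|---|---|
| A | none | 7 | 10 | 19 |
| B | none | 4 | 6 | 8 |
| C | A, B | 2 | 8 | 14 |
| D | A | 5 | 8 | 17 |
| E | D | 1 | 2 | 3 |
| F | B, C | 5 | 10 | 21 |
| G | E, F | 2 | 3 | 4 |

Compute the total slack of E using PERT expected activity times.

8 days

te_A = (7 + 4·10 + 19)/6 = 66/6 = 11
te_B = (4 + 4·6 + 8)/6 = 36/6 = 6
te_C = (2 + 4·8 + 14)/6 = 48/6 = 8
te_D = (5 + 4·8 + 17)/6 = 54/6 = 9
te_E = (1 + 4·2 + 3)/6 = 12/6 = 2
te_F = (5 + 4·10 + 21)/6 = 66/6 = 11
te_G = (2 + 4·3 + 4)/6 = 18/6 = 3

Forward pass:
ES_A = 0; EF_A = 11
ES_B = 0; EF_B = 6
ES_C = max(EF_A=11, EF_B=6) = 11; EF_C = 11+8 = 19
ES_D = 11; EF_D = 11+9 = 20
ES_E = 20; EF_E = 20+2 = 22
ES_F = max(EF_B=6, EF_C=19) = 19; EF_F = 19+11 = 30
ES_G = max(EF_E=22, EF_F=30) = 30; EF_G = 30+3 = 33
Expected project duration μ = 33 days. Critical path: A → C → F → G.

Backward pass:
LF_G = 33; LS_G = 33−3 = 30
LF_F = LS_G = 30; LS_F = 30−11 = 19
LF_E = LS_G = 30; LS_E = 30−2 = 28
LF_D = LS_E = 28; LS_D = 28−9 = 19
LF_C = LS_F = 19; LS_C = 19−8 = 11
LF_B = min(LS_C=11, LS_F=19) = 11; LS_B = 11−6 = 5
LF_A = min(LS_C=11, LS_D=19) = 11; LS_A = 11−11 = 0
Slack_E = LS_E − ES_E = 28 − 20 = 8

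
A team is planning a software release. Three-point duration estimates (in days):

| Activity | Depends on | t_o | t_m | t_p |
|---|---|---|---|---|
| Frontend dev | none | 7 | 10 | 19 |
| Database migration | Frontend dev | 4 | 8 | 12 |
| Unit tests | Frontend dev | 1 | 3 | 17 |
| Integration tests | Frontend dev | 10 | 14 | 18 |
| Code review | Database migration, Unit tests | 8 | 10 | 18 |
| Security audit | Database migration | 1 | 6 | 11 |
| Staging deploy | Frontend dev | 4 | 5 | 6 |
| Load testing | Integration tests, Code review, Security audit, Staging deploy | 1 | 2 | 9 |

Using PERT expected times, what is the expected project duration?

te_Frontend dev = (7 + 4·10 + 19)/6 = 66/6 = 11
te_Database migration = (4 + 4·8 + 12)/6 = 48/6 = 8
te_Unit tests = (1 + 4·3 + 17)/6 = 30/6 = 5
te_Integration tests = (10 + 4·14 + 18)/6 = 84/6 = 14
te_Code review = (8 + 4·10 + 18)/6 = 66/6 = 11
te_Security audit = (1 + 4·6 + 11)/6 = 36/6 = 6
te_Staging deploy = (4 + 4·5 + 6)/6 = 30/6 = 5
te_Load testing = (1 + 4·2 + 9)/6 = 18/6 = 3

Forward pass:
ES_Frontend dev = 0; EF_Frontend dev = 11
ES_Database migration = 11; EF_Database migration = 11+8 = 19
ES_Unit tests = 11; EF_Unit tests = 11+5 = 16
ES_Integration tests = 11; EF_Integration tests = 11+14 = 25
ES_Code review = max(EF_Database migration=19, EF_Unit tests=16) = 19; EF_Code review = 19+11 = 30
ES_Security audit = 19; EF_Security audit = 19+6 = 25
ES_Staging deploy = 11; EF_Staging deploy = 11+5 = 16
ES_Load testing = max(EF_Integration tests=25, EF_Code review=30, EF_Security audit=25, EF_Staging deploy=16) = 30; EF_Load testing = 30+3 = 33
Expected project duration μ = 33 days. Critical path: Frontend dev → Database migration → Code review → Load testing.

33 days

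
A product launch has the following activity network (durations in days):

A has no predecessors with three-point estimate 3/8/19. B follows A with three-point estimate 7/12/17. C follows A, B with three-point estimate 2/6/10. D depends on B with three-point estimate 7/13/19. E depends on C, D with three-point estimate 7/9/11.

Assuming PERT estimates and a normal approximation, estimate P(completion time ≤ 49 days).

0.943

te_A = (3 + 4·8 + 19)/6 = 54/6 = 9; σ²_A = ((19−3)/6)² = 7.111
te_B = (7 + 4·12 + 17)/6 = 72/6 = 12; σ²_B = ((17−7)/6)² = 2.778
te_C = (2 + 4·6 + 10)/6 = 36/6 = 6; σ²_C = ((10−2)/6)² = 1.778
te_D = (7 + 4·13 + 19)/6 = 78/6 = 13; σ²_D = ((19−7)/6)² = 4.000
te_E = (7 + 4·9 + 11)/6 = 54/6 = 9; σ²_E = ((11−7)/6)² = 0.444

Forward pass:
ES_A = 0; EF_A = 9
ES_B = 9; EF_B = 9+12 = 21
ES_C = max(EF_A=9, EF_B=21) = 21; EF_C = 21+6 = 27
ES_D = 21; EF_D = 21+13 = 34
ES_E = max(EF_C=27, EF_D=34) = 34; EF_E = 34+9 = 43
Expected project duration μ = 43 days. Critical path: A → B → D → E.

Variance along critical path = 7.111 + 2.778 + 4.000 + 0.444 = 14.333; σ = √14.333 = 3.786 days.
Z = (49 − 43) / 3.786 = 1.585
P(T ≤ 49) = Φ(1.585) ≈ 0.943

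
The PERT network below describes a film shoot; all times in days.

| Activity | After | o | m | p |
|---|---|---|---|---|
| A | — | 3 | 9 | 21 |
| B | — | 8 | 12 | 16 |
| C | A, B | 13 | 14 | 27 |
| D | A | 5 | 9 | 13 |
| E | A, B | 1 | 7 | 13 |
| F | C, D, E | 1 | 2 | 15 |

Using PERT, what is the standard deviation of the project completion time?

3.56 days

te_A = (3 + 4·9 + 21)/6 = 60/6 = 10; σ²_A = ((21−3)/6)² = 9.000
te_B = (8 + 4·12 + 16)/6 = 72/6 = 12; σ²_B = ((16−8)/6)² = 1.778
te_C = (13 + 4·14 + 27)/6 = 96/6 = 16; σ²_C = ((27−13)/6)² = 5.444
te_D = (5 + 4·9 + 13)/6 = 54/6 = 9; σ²_D = ((13−5)/6)² = 1.778
te_E = (1 + 4·7 + 13)/6 = 42/6 = 7; σ²_E = ((13−1)/6)² = 4.000
te_F = (1 + 4·2 + 15)/6 = 24/6 = 4; σ²_F = ((15−1)/6)² = 5.444

Forward pass:
ES_A = 0; EF_A = 10
ES_B = 0; EF_B = 12
ES_C = max(EF_A=10, EF_B=12) = 12; EF_C = 12+16 = 28
ES_D = 10; EF_D = 10+9 = 19
ES_E = max(EF_A=10, EF_B=12) = 12; EF_E = 12+7 = 19
ES_F = max(EF_C=28, EF_D=19, EF_E=19) = 28; EF_F = 28+4 = 32
Expected project duration μ = 32 days. Critical path: B → C → F.

Variance along critical path = 1.778 + 5.444 + 5.444 = 12.667
σ = √12.667 = 3.559 days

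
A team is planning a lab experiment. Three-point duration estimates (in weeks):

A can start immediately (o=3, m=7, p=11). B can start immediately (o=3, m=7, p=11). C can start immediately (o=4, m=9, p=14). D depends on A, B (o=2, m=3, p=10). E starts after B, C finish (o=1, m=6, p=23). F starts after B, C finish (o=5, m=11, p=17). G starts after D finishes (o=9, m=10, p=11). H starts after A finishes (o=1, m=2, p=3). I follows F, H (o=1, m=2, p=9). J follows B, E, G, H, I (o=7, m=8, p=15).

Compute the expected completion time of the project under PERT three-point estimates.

te_A = (3 + 4·7 + 11)/6 = 42/6 = 7
te_B = (3 + 4·7 + 11)/6 = 42/6 = 7
te_C = (4 + 4·9 + 14)/6 = 54/6 = 9
te_D = (2 + 4·3 + 10)/6 = 24/6 = 4
te_E = (1 + 4·6 + 23)/6 = 48/6 = 8
te_F = (5 + 4·11 + 17)/6 = 66/6 = 11
te_G = (9 + 4·10 + 11)/6 = 60/6 = 10
te_H = (1 + 4·2 + 3)/6 = 12/6 = 2
te_I = (1 + 4·2 + 9)/6 = 18/6 = 3
te_J = (7 + 4·8 + 15)/6 = 54/6 = 9

Forward pass:
ES_A = 0; EF_A = 7
ES_B = 0; EF_B = 7
ES_C = 0; EF_C = 9
ES_D = max(EF_A=7, EF_B=7) = 7; EF_D = 7+4 = 11
ES_E = max(EF_B=7, EF_C=9) = 9; EF_E = 9+8 = 17
ES_F = max(EF_B=7, EF_C=9) = 9; EF_F = 9+11 = 20
ES_G = 11; EF_G = 11+10 = 21
ES_H = 7; EF_H = 7+2 = 9
ES_I = max(EF_F=20, EF_H=9) = 20; EF_I = 20+3 = 23
ES_J = max(EF_B=7, EF_E=17, EF_G=21, EF_H=9, EF_I=23) = 23; EF_J = 23+9 = 32
Expected project duration μ = 32 weeks. Critical path: C → F → I → J.

32 weeks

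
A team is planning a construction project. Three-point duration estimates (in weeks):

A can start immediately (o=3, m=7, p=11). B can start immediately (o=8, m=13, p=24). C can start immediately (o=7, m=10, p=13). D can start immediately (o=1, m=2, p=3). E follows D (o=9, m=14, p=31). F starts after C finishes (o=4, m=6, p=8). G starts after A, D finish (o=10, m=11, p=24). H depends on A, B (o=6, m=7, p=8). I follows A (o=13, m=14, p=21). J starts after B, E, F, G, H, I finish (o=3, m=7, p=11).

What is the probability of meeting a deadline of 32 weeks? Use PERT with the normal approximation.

te_A = (3 + 4·7 + 11)/6 = 42/6 = 7; σ²_A = ((11−3)/6)² = 1.778
te_B = (8 + 4·13 + 24)/6 = 84/6 = 14; σ²_B = ((24−8)/6)² = 7.111
te_C = (7 + 4·10 + 13)/6 = 60/6 = 10; σ²_C = ((13−7)/6)² = 1.000
te_D = (1 + 4·2 + 3)/6 = 12/6 = 2; σ²_D = ((3−1)/6)² = 0.111
te_E = (9 + 4·14 + 31)/6 = 96/6 = 16; σ²_E = ((31−9)/6)² = 13.444
te_F = (4 + 4·6 + 8)/6 = 36/6 = 6; σ²_F = ((8−4)/6)² = 0.444
te_G = (10 + 4·11 + 24)/6 = 78/6 = 13; σ²_G = ((24−10)/6)² = 5.444
te_H = (6 + 4·7 + 8)/6 = 42/6 = 7; σ²_H = ((8−6)/6)² = 0.111
te_I = (13 + 4·14 + 21)/6 = 90/6 = 15; σ²_I = ((21−13)/6)² = 1.778
te_J = (3 + 4·7 + 11)/6 = 42/6 = 7; σ²_J = ((11−3)/6)² = 1.778

Forward pass:
ES_A = 0; EF_A = 7
ES_B = 0; EF_B = 14
ES_C = 0; EF_C = 10
ES_D = 0; EF_D = 2
ES_E = 2; EF_E = 2+16 = 18
ES_F = 10; EF_F = 10+6 = 16
ES_G = max(EF_A=7, EF_D=2) = 7; EF_G = 7+13 = 20
ES_H = max(EF_A=7, EF_B=14) = 14; EF_H = 14+7 = 21
ES_I = 7; EF_I = 7+15 = 22
ES_J = max(EF_B=14, EF_E=18, EF_F=16, EF_G=20, EF_H=21, EF_I=22) = 22; EF_J = 22+7 = 29
Expected project duration μ = 29 weeks. Critical path: A → I → J.

Variance along critical path = 1.778 + 1.778 + 1.778 = 5.333; σ = √5.333 = 2.309 weeks.
Z = (32 − 29) / 2.309 = 1.299
P(T ≤ 32) = Φ(1.299) ≈ 0.903

0.903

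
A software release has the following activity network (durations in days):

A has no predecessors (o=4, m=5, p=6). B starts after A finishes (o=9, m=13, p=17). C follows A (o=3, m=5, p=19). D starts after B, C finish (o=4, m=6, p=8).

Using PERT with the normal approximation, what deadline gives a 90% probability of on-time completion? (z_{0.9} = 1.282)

26.0 days

te_A = (4 + 4·5 + 6)/6 = 30/6 = 5; σ²_A = ((6−4)/6)² = 0.111
te_B = (9 + 4·13 + 17)/6 = 78/6 = 13; σ²_B = ((17−9)/6)² = 1.778
te_C = (3 + 4·5 + 19)/6 = 42/6 = 7; σ²_C = ((19−3)/6)² = 7.111
te_D = (4 + 4·6 + 8)/6 = 36/6 = 6; σ²_D = ((8−4)/6)² = 0.444

Forward pass:
ES_A = 0; EF_A = 5
ES_B = 5; EF_B = 5+13 = 18
ES_C = 5; EF_C = 5+7 = 12
ES_D = max(EF_B=18, EF_C=12) = 18; EF_D = 18+6 = 24
Expected project duration μ = 24 days. Critical path: A → B → D.

Variance along critical path = 0.111 + 1.778 + 0.444 = 2.333; σ = 1.528 days.
D = μ + z·σ = 24 + 1.282·1.528 = 26.0 days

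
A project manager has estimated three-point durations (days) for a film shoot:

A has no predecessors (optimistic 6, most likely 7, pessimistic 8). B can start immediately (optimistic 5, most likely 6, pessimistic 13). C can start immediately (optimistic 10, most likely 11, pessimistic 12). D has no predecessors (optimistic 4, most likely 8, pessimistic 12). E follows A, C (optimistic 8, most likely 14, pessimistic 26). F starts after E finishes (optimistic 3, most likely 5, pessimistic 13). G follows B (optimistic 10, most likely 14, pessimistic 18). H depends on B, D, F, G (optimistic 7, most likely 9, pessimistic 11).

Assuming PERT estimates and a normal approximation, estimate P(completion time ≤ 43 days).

0.715

te_A = (6 + 4·7 + 8)/6 = 42/6 = 7; σ²_A = ((8−6)/6)² = 0.111
te_B = (5 + 4·6 + 13)/6 = 42/6 = 7; σ²_B = ((13−5)/6)² = 1.778
te_C = (10 + 4·11 + 12)/6 = 66/6 = 11; σ²_C = ((12−10)/6)² = 0.111
te_D = (4 + 4·8 + 12)/6 = 48/6 = 8; σ²_D = ((12−4)/6)² = 1.778
te_E = (8 + 4·14 + 26)/6 = 90/6 = 15; σ²_E = ((26−8)/6)² = 9.000
te_F = (3 + 4·5 + 13)/6 = 36/6 = 6; σ²_F = ((13−3)/6)² = 2.778
te_G = (10 + 4·14 + 18)/6 = 84/6 = 14; σ²_G = ((18−10)/6)² = 1.778
te_H = (7 + 4·9 + 11)/6 = 54/6 = 9; σ²_H = ((11−7)/6)² = 0.444

Forward pass:
ES_A = 0; EF_A = 7
ES_B = 0; EF_B = 7
ES_C = 0; EF_C = 11
ES_D = 0; EF_D = 8
ES_E = max(EF_A=7, EF_C=11) = 11; EF_E = 11+15 = 26
ES_F = 26; EF_F = 26+6 = 32
ES_G = 7; EF_G = 7+14 = 21
ES_H = max(EF_B=7, EF_D=8, EF_F=32, EF_G=21) = 32; EF_H = 32+9 = 41
Expected project duration μ = 41 days. Critical path: C → E → F → H.

Variance along critical path = 0.111 + 9.000 + 2.778 + 0.444 = 12.333; σ = √12.333 = 3.512 days.
Z = (43 − 41) / 3.512 = 0.569
P(T ≤ 43) = Φ(0.569) ≈ 0.715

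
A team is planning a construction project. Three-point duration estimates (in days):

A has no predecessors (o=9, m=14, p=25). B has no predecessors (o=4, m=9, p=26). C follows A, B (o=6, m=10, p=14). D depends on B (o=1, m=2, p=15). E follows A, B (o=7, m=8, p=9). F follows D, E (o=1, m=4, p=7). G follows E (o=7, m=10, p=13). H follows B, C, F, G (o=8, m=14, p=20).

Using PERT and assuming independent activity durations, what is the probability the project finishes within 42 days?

0.076

te_A = (9 + 4·14 + 25)/6 = 90/6 = 15; σ²_A = ((25−9)/6)² = 7.111
te_B = (4 + 4·9 + 26)/6 = 66/6 = 11; σ²_B = ((26−4)/6)² = 13.444
te_C = (6 + 4·10 + 14)/6 = 60/6 = 10; σ²_C = ((14−6)/6)² = 1.778
te_D = (1 + 4·2 + 15)/6 = 24/6 = 4; σ²_D = ((15−1)/6)² = 5.444
te_E = (7 + 4·8 + 9)/6 = 48/6 = 8; σ²_E = ((9−7)/6)² = 0.111
te_F = (1 + 4·4 + 7)/6 = 24/6 = 4; σ²_F = ((7−1)/6)² = 1.000
te_G = (7 + 4·10 + 13)/6 = 60/6 = 10; σ²_G = ((13−7)/6)² = 1.000
te_H = (8 + 4·14 + 20)/6 = 84/6 = 14; σ²_H = ((20−8)/6)² = 4.000

Forward pass:
ES_A = 0; EF_A = 15
ES_B = 0; EF_B = 11
ES_C = max(EF_A=15, EF_B=11) = 15; EF_C = 15+10 = 25
ES_D = 11; EF_D = 11+4 = 15
ES_E = max(EF_A=15, EF_B=11) = 15; EF_E = 15+8 = 23
ES_F = max(EF_D=15, EF_E=23) = 23; EF_F = 23+4 = 27
ES_G = 23; EF_G = 23+10 = 33
ES_H = max(EF_B=11, EF_C=25, EF_F=27, EF_G=33) = 33; EF_H = 33+14 = 47
Expected project duration μ = 47 days. Critical path: A → E → G → H.

Variance along critical path = 7.111 + 0.111 + 1.000 + 4.000 = 12.222; σ = √12.222 = 3.496 days.
Z = (42 − 47) / 3.496 = -1.430
P(T ≤ 42) = Φ(-1.430) ≈ 0.076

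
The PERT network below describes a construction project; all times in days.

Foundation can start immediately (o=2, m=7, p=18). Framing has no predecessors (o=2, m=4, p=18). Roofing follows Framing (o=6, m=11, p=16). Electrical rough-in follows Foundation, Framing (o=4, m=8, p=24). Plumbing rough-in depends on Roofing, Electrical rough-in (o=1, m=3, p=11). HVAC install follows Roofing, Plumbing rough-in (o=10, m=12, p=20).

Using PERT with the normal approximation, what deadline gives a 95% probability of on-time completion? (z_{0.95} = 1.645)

43.0 days

te_Foundation = (2 + 4·7 + 18)/6 = 48/6 = 8; σ²_Foundation = ((18−2)/6)² = 7.111
te_Framing = (2 + 4·4 + 18)/6 = 36/6 = 6; σ²_Framing = ((18−2)/6)² = 7.111
te_Roofing = (6 + 4·11 + 16)/6 = 66/6 = 11; σ²_Roofing = ((16−6)/6)² = 2.778
te_Electrical rough-in = (4 + 4·8 + 24)/6 = 60/6 = 10; σ²_Electrical rough-in = ((24−4)/6)² = 11.111
te_Plumbing rough-in = (1 + 4·3 + 11)/6 = 24/6 = 4; σ²_Plumbing rough-in = ((11−1)/6)² = 2.778
te_HVAC install = (10 + 4·12 + 20)/6 = 78/6 = 13; σ²_HVAC install = ((20−10)/6)² = 2.778

Forward pass:
ES_Foundation = 0; EF_Foundation = 8
ES_Framing = 0; EF_Framing = 6
ES_Roofing = 6; EF_Roofing = 6+11 = 17
ES_Electrical rough-in = max(EF_Foundation=8, EF_Framing=6) = 8; EF_Electrical rough-in = 8+10 = 18
ES_Plumbing rough-in = max(EF_Roofing=17, EF_Electrical rough-in=18) = 18; EF_Plumbing rough-in = 18+4 = 22
ES_HVAC install = max(EF_Roofing=17, EF_Plumbing rough-in=22) = 22; EF_HVAC install = 22+13 = 35
Expected project duration μ = 35 days. Critical path: Foundation → Electrical rough-in → Plumbing rough-in → HVAC install.

Variance along critical path = 7.111 + 11.111 + 2.778 + 2.778 = 23.778; σ = 4.876 days.
D = μ + z·σ = 35 + 1.645·4.876 = 43.0 days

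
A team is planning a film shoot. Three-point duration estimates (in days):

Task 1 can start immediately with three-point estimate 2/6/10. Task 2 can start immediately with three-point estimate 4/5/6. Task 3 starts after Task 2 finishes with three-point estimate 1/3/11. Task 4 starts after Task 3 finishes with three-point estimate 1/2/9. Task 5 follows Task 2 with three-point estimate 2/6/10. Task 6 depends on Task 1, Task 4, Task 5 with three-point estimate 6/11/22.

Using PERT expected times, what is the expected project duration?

24 days

te_Task 1 = (2 + 4·6 + 10)/6 = 36/6 = 6
te_Task 2 = (4 + 4·5 + 6)/6 = 30/6 = 5
te_Task 3 = (1 + 4·3 + 11)/6 = 24/6 = 4
te_Task 4 = (1 + 4·2 + 9)/6 = 18/6 = 3
te_Task 5 = (2 + 4·6 + 10)/6 = 36/6 = 6
te_Task 6 = (6 + 4·11 + 22)/6 = 72/6 = 12

Forward pass:
ES_Task 1 = 0; EF_Task 1 = 6
ES_Task 2 = 0; EF_Task 2 = 5
ES_Task 3 = 5; EF_Task 3 = 5+4 = 9
ES_Task 4 = 9; EF_Task 4 = 9+3 = 12
ES_Task 5 = 5; EF_Task 5 = 5+6 = 11
ES_Task 6 = max(EF_Task 1=6, EF_Task 4=12, EF_Task 5=11) = 12; EF_Task 6 = 12+12 = 24
Expected project duration μ = 24 days. Critical path: Task 2 → Task 3 → Task 4 → Task 6.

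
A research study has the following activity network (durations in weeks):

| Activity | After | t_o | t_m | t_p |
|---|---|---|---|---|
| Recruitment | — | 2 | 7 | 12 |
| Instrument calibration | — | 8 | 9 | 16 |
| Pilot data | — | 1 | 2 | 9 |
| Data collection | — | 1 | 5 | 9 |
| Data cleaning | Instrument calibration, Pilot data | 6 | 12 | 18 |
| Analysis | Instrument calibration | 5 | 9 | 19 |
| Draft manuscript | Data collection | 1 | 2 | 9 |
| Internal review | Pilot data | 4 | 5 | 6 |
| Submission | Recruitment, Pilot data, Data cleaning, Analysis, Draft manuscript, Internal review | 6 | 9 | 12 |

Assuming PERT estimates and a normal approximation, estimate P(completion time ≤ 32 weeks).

0.650

te_Recruitment = (2 + 4·7 + 12)/6 = 42/6 = 7; σ²_Recruitment = ((12−2)/6)² = 2.778
te_Instrument calibration = (8 + 4·9 + 16)/6 = 60/6 = 10; σ²_Instrument calibration = ((16−8)/6)² = 1.778
te_Pilot data = (1 + 4·2 + 9)/6 = 18/6 = 3; σ²_Pilot data = ((9−1)/6)² = 1.778
te_Data collection = (1 + 4·5 + 9)/6 = 30/6 = 5; σ²_Data collection = ((9−1)/6)² = 1.778
te_Data cleaning = (6 + 4·12 + 18)/6 = 72/6 = 12; σ²_Data cleaning = ((18−6)/6)² = 4.000
te_Analysis = (5 + 4·9 + 19)/6 = 60/6 = 10; σ²_Analysis = ((19−5)/6)² = 5.444
te_Draft manuscript = (1 + 4·2 + 9)/6 = 18/6 = 3; σ²_Draft manuscript = ((9−1)/6)² = 1.778
te_Internal review = (4 + 4·5 + 6)/6 = 30/6 = 5; σ²_Internal review = ((6−4)/6)² = 0.111
te_Submission = (6 + 4·9 + 12)/6 = 54/6 = 9; σ²_Submission = ((12−6)/6)² = 1.000

Forward pass:
ES_Recruitment = 0; EF_Recruitment = 7
ES_Instrument calibration = 0; EF_Instrument calibration = 10
ES_Pilot data = 0; EF_Pilot data = 3
ES_Data collection = 0; EF_Data collection = 5
ES_Data cleaning = max(EF_Instrument calibration=10, EF_Pilot data=3) = 10; EF_Data cleaning = 10+12 = 22
ES_Analysis = 10; EF_Analysis = 10+10 = 20
ES_Draft manuscript = 5; EF_Draft manuscript = 5+3 = 8
ES_Internal review = 3; EF_Internal review = 3+5 = 8
ES_Submission = max(EF_Recruitment=7, EF_Pilot data=3, EF_Data cleaning=22, EF_Analysis=20, EF_Draft manuscript=8, EF_Internal review=8) = 22; EF_Submission = 22+9 = 31
Expected project duration μ = 31 weeks. Critical path: Instrument calibration → Data cleaning → Submission.

Variance along critical path = 1.778 + 4.000 + 1.000 = 6.778; σ = √6.778 = 2.603 weeks.
Z = (32 − 31) / 2.603 = 0.384
P(T ≤ 32) = Φ(0.384) ≈ 0.650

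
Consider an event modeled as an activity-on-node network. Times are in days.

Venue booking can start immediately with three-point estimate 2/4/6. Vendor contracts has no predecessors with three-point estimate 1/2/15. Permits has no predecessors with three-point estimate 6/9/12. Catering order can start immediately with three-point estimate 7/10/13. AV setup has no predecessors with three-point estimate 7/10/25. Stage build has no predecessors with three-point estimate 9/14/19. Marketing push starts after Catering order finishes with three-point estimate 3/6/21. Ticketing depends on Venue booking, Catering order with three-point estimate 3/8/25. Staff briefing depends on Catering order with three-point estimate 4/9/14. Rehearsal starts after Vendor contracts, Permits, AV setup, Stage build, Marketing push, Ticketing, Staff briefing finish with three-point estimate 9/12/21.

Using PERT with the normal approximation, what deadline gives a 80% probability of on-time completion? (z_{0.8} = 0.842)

36.6 days

te_Venue booking = (2 + 4·4 + 6)/6 = 24/6 = 4; σ²_Venue booking = ((6−2)/6)² = 0.444
te_Vendor contracts = (1 + 4·2 + 15)/6 = 24/6 = 4; σ²_Vendor contracts = ((15−1)/6)² = 5.444
te_Permits = (6 + 4·9 + 12)/6 = 54/6 = 9; σ²_Permits = ((12−6)/6)² = 1.000
te_Catering order = (7 + 4·10 + 13)/6 = 60/6 = 10; σ²_Catering order = ((13−7)/6)² = 1.000
te_AV setup = (7 + 4·10 + 25)/6 = 72/6 = 12; σ²_AV setup = ((25−7)/6)² = 9.000
te_Stage build = (9 + 4·14 + 19)/6 = 84/6 = 14; σ²_Stage build = ((19−9)/6)² = 2.778
te_Marketing push = (3 + 4·6 + 21)/6 = 48/6 = 8; σ²_Marketing push = ((21−3)/6)² = 9.000
te_Ticketing = (3 + 4·8 + 25)/6 = 60/6 = 10; σ²_Ticketing = ((25−3)/6)² = 13.444
te_Staff briefing = (4 + 4·9 + 14)/6 = 54/6 = 9; σ²_Staff briefing = ((14−4)/6)² = 2.778
te_Rehearsal = (9 + 4·12 + 21)/6 = 78/6 = 13; σ²_Rehearsal = ((21−9)/6)² = 4.000

Forward pass:
ES_Venue booking = 0; EF_Venue booking = 4
ES_Vendor contracts = 0; EF_Vendor contracts = 4
ES_Permits = 0; EF_Permits = 9
ES_Catering order = 0; EF_Catering order = 10
ES_AV setup = 0; EF_AV setup = 12
ES_Stage build = 0; EF_Stage build = 14
ES_Marketing push = 10; EF_Marketing push = 10+8 = 18
ES_Ticketing = max(EF_Venue booking=4, EF_Catering order=10) = 10; EF_Ticketing = 10+10 = 20
ES_Staff briefing = 10; EF_Staff briefing = 10+9 = 19
ES_Rehearsal = max(EF_Vendor contracts=4, EF_Permits=9, EF_AV setup=12, EF_Stage build=14, EF_Marketing push=18, EF_Ticketing=20, EF_Staff briefing=19) = 20; EF_Rehearsal = 20+13 = 33
Expected project duration μ = 33 days. Critical path: Catering order → Ticketing → Rehearsal.

Variance along critical path = 1.000 + 13.444 + 4.000 = 18.444; σ = 4.295 days.
D = μ + z·σ = 33 + 0.842·4.295 = 36.6 days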